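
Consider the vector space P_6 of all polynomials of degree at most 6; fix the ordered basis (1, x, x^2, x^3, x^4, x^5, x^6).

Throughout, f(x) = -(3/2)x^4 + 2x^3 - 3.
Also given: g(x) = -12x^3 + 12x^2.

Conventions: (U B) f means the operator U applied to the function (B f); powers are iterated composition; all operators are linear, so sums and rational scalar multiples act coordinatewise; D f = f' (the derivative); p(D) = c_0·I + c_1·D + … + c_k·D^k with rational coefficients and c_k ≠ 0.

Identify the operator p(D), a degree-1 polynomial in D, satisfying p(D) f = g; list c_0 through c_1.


D^0 f = -(3/2)x^4 + 2x^3 - 3
D^1 f = -6x^3 + 6x^2
matching coefficients of g against c_0 f + c_1 Df + … from the top degree down determines the c_i
solution: c_0 = 0, c_1 = 2

p(D) = 2·D, i.e. c_0 = 0, c_1 = 2


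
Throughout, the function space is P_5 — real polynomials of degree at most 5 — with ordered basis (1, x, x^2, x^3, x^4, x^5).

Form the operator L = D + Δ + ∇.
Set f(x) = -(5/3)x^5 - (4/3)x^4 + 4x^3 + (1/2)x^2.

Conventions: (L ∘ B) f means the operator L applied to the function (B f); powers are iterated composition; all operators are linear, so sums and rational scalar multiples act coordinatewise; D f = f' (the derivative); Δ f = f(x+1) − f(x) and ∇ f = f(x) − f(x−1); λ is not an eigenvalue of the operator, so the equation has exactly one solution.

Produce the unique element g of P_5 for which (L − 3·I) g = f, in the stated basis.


the result is g(x) = (5/9)x^5 + (29/9)x^4 + (104/9)x^3 + (2063/54)x^2 + 85x + 2513/27

write g with unknown coordinates in the stated basis and equate coefficients in (L − 3·I) g = f
solving from the highest basis element down gives g = (5/9)x^5 + (29/9)x^4 + (104/9)x^3 + (2063/54)x^2 + 85x + 2513/27
check: L g = (25/3)x^4 + (116/3)x^3 + (1036/9)x^2 + 255x + 2513/9
so L g − 3·g = -(5/3)x^5 - (4/3)x^4 + 4x^3 + (1/2)x^2 = f ✓


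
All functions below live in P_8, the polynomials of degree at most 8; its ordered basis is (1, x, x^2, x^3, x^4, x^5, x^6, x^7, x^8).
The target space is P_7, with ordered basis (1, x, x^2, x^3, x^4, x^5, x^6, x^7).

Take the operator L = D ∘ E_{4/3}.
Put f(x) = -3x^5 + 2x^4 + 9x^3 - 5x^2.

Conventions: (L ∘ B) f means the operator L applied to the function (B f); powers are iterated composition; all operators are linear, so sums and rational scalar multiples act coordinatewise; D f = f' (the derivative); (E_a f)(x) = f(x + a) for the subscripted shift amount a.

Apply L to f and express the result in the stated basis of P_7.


g(x) = -15x^4 - 72x^3 - 101x^2 - (338/9)x + 56/9

E_{4/3} f = -3x^5 - 18x^4 - (101/3)x^3 - (169/9)x^2 + (56/9)x + 496/81
D E_{4/3} f = -15x^4 - 72x^3 - 101x^2 - (338/9)x + 56/9


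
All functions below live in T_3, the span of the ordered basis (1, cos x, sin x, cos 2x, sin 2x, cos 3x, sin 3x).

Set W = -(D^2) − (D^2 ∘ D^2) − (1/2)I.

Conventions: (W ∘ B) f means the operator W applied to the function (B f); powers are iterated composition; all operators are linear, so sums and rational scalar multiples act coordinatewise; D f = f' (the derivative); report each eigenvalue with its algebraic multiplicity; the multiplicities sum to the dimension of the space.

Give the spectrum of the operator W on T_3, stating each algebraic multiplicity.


image of 1: -1/2
image of cos x: -(1/2)cos x
image of sin x: -(1/2)sin x
image of cos 2x: -(25/2)cos 2x
image of sin 2x: -(25/2)sin 2x
image of cos 3x: -(145/2)cos 3x
image of sin 3x: -(145/2)sin 3x
the matrix is diagonal; its diagonal is (-1/2, -1/2, -1/2, -25/2, -25/2, -145/2, -145/2)
for a triangular matrix the eigenvalues are the diagonal entries, with algebraic multiplicity their repetition count

λ = -145/2 (multiplicity 2), λ = -25/2 (multiplicity 2), λ = -1/2 (multiplicity 3)


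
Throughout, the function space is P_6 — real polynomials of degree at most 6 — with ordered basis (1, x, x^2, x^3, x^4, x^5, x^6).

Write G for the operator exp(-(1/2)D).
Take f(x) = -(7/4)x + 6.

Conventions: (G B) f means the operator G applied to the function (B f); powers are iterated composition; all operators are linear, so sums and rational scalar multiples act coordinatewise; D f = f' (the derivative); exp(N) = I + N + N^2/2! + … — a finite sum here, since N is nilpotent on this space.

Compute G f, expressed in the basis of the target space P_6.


the image equals g(x) = -(7/4)x + 55/8

order-1 term: 7/8
the series for exp(-(1/2)D) f terminates at order 1
exp(-(1/2)D) f = -(7/4)x + 55/8


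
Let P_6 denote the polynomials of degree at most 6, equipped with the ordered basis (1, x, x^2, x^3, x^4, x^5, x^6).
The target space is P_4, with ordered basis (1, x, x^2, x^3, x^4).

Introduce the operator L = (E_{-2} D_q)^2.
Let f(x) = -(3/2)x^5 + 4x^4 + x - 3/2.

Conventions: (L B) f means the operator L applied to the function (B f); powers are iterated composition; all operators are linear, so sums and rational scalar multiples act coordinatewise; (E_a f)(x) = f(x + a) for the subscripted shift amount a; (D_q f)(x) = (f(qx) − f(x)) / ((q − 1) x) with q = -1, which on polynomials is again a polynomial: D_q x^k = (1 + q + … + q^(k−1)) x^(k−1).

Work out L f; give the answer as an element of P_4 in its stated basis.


D_q f = -(3/2)x^4 + 1
E_{-2} D_q f = -(3/2)x^4 + 12x^3 - 36x^2 + 48x - 23
D_q (E_{-2} D_q) f = 12x^2 + 48
E_{-2} D_q (E_{-2} D_q) f = 12x^2 - 48x + 96

g(x) = 12x^2 - 48x + 96


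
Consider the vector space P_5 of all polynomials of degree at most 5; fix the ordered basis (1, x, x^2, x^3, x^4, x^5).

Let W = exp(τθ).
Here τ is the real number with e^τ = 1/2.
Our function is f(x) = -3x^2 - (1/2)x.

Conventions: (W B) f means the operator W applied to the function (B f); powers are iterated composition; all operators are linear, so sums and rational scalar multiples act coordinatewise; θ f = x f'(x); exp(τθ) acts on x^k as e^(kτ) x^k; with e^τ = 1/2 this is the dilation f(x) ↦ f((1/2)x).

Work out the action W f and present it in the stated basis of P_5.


exp(τθ) x^k = e^(kτ) x^k; with e^τ = 1/2 this sends x^k to (1/2)^k x^k
x ↦ 1/2 x
x^2 ↦ 1/4 x^2
applying this coordinatewise to f: exp(τθ) f = -(3/4)x^2 - (1/4)x

g(x) = -(3/4)x^2 - (1/4)x


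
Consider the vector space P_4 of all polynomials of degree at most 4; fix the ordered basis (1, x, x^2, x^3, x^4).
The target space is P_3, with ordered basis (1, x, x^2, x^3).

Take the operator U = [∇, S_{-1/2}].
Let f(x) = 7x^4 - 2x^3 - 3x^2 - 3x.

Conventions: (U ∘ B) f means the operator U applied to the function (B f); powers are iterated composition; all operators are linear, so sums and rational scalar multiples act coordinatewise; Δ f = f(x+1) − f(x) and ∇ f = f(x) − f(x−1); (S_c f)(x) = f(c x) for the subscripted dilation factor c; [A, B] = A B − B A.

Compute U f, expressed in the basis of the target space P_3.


the image equals g(x) = (21/4)x^3 + (81/8)x^2 + (27/2)x + 177/16

S_{-1/2} f = (7/16)x^4 + (1/4)x^3 - (3/4)x^2 + (3/2)x
∇ S_{-1/2} f = (7/4)x^3 - (15/8)x^2 - (1/2)x + 33/16
∇ f = 28x^3 - 48x^2 + 28x - 9
S_{-1/2} ∇ f = -(7/2)x^3 - 12x^2 - 14x - 9
[∇, S_{-1/2}] f = (21/4)x^3 + (81/8)x^2 + (27/2)x + 177/16


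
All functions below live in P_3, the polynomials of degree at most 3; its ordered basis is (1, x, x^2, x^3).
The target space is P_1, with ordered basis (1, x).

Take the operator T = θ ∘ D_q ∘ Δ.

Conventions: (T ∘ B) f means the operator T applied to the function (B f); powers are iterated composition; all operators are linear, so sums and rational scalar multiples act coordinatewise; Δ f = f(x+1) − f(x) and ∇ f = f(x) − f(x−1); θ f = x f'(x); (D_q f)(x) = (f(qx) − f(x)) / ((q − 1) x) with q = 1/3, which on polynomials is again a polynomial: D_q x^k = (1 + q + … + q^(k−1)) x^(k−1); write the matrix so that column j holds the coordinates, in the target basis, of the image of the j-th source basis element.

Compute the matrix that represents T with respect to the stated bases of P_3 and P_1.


the matrix is [[0, 0, 0, 0]; [0, 0, 0, 4]] (rows listed top to bottom)

image of 1: 0
image of x: 0
image of x^2: 0
image of x^3: 4x
each image's coordinates form column j of the matrix


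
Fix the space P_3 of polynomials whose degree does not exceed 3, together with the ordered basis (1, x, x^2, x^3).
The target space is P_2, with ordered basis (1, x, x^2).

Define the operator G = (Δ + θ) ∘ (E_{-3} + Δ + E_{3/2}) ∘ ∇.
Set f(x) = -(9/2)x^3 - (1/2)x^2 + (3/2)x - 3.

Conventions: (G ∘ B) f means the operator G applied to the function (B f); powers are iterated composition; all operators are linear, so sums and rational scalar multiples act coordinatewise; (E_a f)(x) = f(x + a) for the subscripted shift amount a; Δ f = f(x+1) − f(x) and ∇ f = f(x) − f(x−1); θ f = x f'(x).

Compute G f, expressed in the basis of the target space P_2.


∇ f = -(27/2)x^2 + (25/2)x - 5/2
E_{-3} ∇ f = -(27/2)x^2 + (187/2)x - 323/2
Δ ∇ f = -27x - 1
E_{3/2} ∇ f = -(27/2)x^2 - 28x - 113/8
(E_{-3} + Δ + E_{3/2}) ∇ f = -27x^2 + (77/2)x - 1413/8
Δ (E_{-3} + Δ + E_{3/2}) ∇ f = -54x + 23/2
θ (E_{-3} + Δ + E_{3/2}) ∇ f = -54x^2 + (77/2)x
(Δ + θ) (E_{-3} + Δ + E_{3/2}) ∇ f = -54x^2 - (31/2)x + 23/2

the image equals g(x) = -54x^2 - (31/2)x + 23/2


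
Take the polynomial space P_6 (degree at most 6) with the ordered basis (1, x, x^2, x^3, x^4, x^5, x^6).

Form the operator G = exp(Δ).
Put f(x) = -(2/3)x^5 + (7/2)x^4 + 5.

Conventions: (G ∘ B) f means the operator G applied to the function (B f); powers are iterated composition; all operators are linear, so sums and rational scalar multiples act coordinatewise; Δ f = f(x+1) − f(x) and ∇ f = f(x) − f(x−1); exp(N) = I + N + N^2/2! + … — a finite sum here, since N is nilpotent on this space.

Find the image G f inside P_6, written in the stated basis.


the image equals g(x) = -(2/3)x^5 + (1/6)x^4 + (2/3)x^3 + (26/3)x^2 + 20x + 137/6

order-1 term: -(10/3)x^4 + (22/3)x^3 + (43/3)x^2 + (32/3)x + 17/6
order-2 term: -(20/3)x^3 + x^2 + (56/3)x + 29/2
order-3 term: -(20/3)x^2 - 6x + 13/3
order-4 term: -(10/3)x - 19/6
order-5 term: -2/3
the series for exp(Δ) f terminates at order 5
exp(Δ) f = -(2/3)x^5 + (1/6)x^4 + (2/3)x^3 + (26/3)x^2 + 20x + 137/6


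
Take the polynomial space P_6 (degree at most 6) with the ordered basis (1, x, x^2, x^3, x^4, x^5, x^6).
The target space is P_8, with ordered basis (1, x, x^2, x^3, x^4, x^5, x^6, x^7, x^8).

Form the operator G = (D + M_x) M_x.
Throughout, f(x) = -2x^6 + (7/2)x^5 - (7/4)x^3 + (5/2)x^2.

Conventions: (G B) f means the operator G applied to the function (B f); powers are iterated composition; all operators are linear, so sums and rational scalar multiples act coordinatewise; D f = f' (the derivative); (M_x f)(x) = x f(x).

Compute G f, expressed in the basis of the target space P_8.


g(x) = -2x^8 + (7/2)x^7 - 14x^6 + (77/4)x^5 + (5/2)x^4 - 7x^3 + (15/2)x^2

M_x f = -2x^7 + (7/2)x^6 - (7/4)x^4 + (5/2)x^3
D M_x f = -14x^6 + 21x^5 - 7x^3 + (15/2)x^2
M_x M_x f = -2x^8 + (7/2)x^7 - (7/4)x^5 + (5/2)x^4
(D + M_x) M_x f = -2x^8 + (7/2)x^7 - 14x^6 + (77/4)x^5 + (5/2)x^4 - 7x^3 + (15/2)x^2


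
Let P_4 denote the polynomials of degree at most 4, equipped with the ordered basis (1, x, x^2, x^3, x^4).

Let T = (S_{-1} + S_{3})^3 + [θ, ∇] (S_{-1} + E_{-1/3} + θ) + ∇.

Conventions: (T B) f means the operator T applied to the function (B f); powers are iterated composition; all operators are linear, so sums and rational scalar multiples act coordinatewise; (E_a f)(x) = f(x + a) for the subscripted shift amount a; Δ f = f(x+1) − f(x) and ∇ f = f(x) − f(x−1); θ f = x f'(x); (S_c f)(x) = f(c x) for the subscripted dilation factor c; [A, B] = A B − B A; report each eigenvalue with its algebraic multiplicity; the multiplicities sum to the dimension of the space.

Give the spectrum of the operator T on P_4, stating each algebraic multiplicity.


image of 1: 8
image of x: 8x
image of x^2: 1000x^2 - 6x + 23/3
image of x^3: 17576x^3 - 6x^2 + 17x - 31/3
image of x^4: 551368x^4 - 20x^3 + 70x^2 - (232/3)x + 769/27
the matrix is upper triangular; its diagonal is (8, 8, 1000, 17576, 551368)
for a triangular matrix the eigenvalues are the diagonal entries, with algebraic multiplicity their repetition count

λ = 8 (multiplicity 2), λ = 1000 (multiplicity 1), λ = 17576 (multiplicity 1), λ = 551368 (multiplicity 1)


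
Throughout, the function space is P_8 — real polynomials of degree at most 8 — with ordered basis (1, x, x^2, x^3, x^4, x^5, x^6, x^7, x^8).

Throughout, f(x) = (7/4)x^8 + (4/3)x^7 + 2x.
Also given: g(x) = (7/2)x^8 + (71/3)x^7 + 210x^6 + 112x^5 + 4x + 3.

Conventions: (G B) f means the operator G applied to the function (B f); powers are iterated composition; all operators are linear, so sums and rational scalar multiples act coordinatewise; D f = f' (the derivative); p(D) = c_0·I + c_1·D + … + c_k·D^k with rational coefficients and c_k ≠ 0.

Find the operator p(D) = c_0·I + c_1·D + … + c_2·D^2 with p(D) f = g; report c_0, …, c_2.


p(D) = 2·I + (3/2)·D + 2·D^2, i.e. c_0 = 2, c_1 = 3/2, c_2 = 2

D^0 f = (7/4)x^8 + (4/3)x^7 + 2x
D^1 f = 14x^7 + (28/3)x^6 + 2
D^2 f = 98x^6 + 56x^5
matching coefficients of g against c_0 f + c_1 Df + … from the top degree down determines the c_i
solution: c_0 = 2, c_1 = 3/2, c_2 = 2


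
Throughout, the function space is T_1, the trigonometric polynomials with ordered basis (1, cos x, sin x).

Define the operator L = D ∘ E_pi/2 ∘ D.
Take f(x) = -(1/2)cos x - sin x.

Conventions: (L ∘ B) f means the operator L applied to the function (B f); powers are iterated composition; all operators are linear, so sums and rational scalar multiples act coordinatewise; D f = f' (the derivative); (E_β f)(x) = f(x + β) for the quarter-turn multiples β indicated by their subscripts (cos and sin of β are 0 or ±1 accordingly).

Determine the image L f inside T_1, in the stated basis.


g(x) = cos x - (1/2)sin x

D f = -cos x + (1/2)sin x
E_pi/2 D f = (1/2)cos x + sin x
D E_pi/2 D f = cos x - (1/2)sin x


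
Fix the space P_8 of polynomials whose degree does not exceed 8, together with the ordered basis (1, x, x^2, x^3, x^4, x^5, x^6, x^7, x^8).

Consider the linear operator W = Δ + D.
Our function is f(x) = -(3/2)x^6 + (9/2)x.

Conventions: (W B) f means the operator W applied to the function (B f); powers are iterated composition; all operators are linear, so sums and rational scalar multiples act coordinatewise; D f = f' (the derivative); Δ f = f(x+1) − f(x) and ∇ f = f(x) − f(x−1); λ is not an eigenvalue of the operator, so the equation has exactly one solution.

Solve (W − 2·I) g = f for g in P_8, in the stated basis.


write g with unknown coordinates in the stated basis and equate coefficients in (W − 2·I) g = f
solving from the highest basis element down gives g = (3/4)x^6 + (9/2)x^5 + (225/8)x^4 + (285/2)x^3 + 540x^2 + (5445/4)x + 27507/16
check: W g = 9x^5 + (225/4)x^4 + 285x^3 + 1080x^2 + 2727x + 27507/8
so W g − 2·g = -(3/2)x^6 + (9/2)x = f ✓

the result is g(x) = (3/4)x^6 + (9/2)x^5 + (225/8)x^4 + (285/2)x^3 + 540x^2 + (5445/4)x + 27507/16


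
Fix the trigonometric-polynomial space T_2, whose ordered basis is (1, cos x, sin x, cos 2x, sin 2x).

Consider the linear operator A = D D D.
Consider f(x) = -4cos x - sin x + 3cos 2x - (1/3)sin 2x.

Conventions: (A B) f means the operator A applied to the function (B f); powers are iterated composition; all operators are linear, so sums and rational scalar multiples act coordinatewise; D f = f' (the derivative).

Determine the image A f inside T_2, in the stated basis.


D f = -cos x + 4sin x - (2/3)cos 2x - 6sin 2x
D D f = 4cos x + sin x - 12cos 2x + (4/3)sin 2x
D D D f = cos x - 4sin x + (8/3)cos 2x + 24sin 2x

the image equals g(x) = cos x - 4sin x + (8/3)cos 2x + 24sin 2x


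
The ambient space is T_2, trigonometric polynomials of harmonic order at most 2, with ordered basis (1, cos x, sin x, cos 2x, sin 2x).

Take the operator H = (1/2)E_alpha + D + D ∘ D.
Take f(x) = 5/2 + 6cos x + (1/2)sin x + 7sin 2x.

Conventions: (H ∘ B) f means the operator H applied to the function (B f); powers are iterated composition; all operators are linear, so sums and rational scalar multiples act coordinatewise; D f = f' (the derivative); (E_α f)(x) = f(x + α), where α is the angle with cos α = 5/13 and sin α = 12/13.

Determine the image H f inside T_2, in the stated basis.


the result is g(x) = 5/4 - (107/26)cos x - (477/52)sin x + (2786/169)cos 2x - (10297/338)sin 2x

E_alpha f = 5/2 + (36/13)cos x - (139/26)sin x + (840/169)cos 2x - (833/169)sin 2x
((1/2)E_alpha) f = 5/4 + (18/13)cos x - (139/52)sin x + (420/169)cos 2x - (833/338)sin 2x
D f = (1/2)cos x - 6sin x + 14cos 2x
D f = (1/2)cos x - 6sin x + 14cos 2x
D D f = -6cos x - (1/2)sin x - 28sin 2x
((1/2)E_alpha + D + D ∘ D) f = 5/4 - (107/26)cos x - (477/52)sin x + (2786/169)cos 2x - (10297/338)sin 2x


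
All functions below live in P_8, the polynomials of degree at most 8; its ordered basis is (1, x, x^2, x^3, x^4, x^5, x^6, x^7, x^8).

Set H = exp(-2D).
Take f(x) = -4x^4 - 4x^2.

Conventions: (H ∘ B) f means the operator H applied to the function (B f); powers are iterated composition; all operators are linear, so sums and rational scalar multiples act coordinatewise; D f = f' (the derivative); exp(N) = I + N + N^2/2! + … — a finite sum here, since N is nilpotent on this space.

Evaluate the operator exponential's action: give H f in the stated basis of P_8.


order-1 term: 32x^3 + 16x
order-2 term: -96x^2 - 16
order-3 term: 128x
order-4 term: -64
the series for exp(-2D) f terminates at order 4
exp(-2D) f = -4x^4 + 32x^3 - 100x^2 + 144x - 80

the image equals g(x) = -4x^4 + 32x^3 - 100x^2 + 144x - 80


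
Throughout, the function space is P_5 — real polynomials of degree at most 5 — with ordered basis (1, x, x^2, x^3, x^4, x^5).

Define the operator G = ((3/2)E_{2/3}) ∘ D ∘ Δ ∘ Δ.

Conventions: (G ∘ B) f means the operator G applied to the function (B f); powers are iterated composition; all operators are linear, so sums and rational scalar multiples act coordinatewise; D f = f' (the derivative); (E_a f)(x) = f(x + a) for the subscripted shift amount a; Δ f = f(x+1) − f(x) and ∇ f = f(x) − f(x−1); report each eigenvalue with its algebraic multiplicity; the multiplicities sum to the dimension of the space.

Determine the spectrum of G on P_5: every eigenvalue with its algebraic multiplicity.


image of 1: 0
image of x: 0
image of x^2: 0
image of x^3: 9
image of x^4: 36x + 60
image of x^5: 90x^2 + 300x + 265
the matrix is upper triangular; its diagonal is (0, 0, 0, 0, 0, 0)
for a triangular matrix the eigenvalues are the diagonal entries, with algebraic multiplicity their repetition count

λ = 0 (multiplicity 6)


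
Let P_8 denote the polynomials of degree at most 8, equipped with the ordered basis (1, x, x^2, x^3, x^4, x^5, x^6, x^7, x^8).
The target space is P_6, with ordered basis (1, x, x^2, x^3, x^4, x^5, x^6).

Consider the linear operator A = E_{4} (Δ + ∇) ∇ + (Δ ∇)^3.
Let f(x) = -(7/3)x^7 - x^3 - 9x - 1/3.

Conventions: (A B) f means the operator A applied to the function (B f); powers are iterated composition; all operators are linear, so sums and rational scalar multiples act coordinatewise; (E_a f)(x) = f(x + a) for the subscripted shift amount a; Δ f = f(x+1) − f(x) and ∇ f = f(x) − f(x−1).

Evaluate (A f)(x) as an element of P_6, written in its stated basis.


the image equals g(x) = -196x^5 - 3430x^4 - (74480/3)x^3 - 92610x^2 - (567652/3)x - 139300

∇ f = -(49/3)x^6 + 49x^5 - (245/3)x^4 + (245/3)x^3 - 52x^2 + (58/3)x - 37/3
Δ ∇ f = -98x^5 - (490/3)x^3 - (116/3)x
∇ ∇ f = -98x^5 + 490x^4 - (3430/3)x^3 + 1470x^2 - (3056/3)x + 300
(Δ + ∇) ∇ f = -196x^5 + 490x^4 - (3920/3)x^3 + 1470x^2 - (3172/3)x + 300
E_{4} (Δ + ∇) ∇ f = -196x^5 - 3430x^4 - (74480/3)x^3 - 92610x^2 - (532372/3)x - 139300
∇ f = -(49/3)x^6 + 49x^5 - (245/3)x^4 + (245/3)x^3 - 52x^2 + (58/3)x - 37/3
Δ ∇ f = -98x^5 - (490/3)x^3 - (116/3)x
∇ (Δ ∇) f = -490x^4 + 980x^3 - 1470x^2 + 980x - 300
Δ ∇ (Δ ∇) f = -1960x^3 - 1960x
∇ (Δ ∇) (Δ ∇) f = -5880x^2 + 5880x - 3920
Δ ∇ (Δ ∇) (Δ ∇) f = -11760x
(E_{4} (Δ + ∇) ∇ + (Δ ∇)^3) f = -196x^5 - 3430x^4 - (74480/3)x^3 - 92610x^2 - (567652/3)x - 139300


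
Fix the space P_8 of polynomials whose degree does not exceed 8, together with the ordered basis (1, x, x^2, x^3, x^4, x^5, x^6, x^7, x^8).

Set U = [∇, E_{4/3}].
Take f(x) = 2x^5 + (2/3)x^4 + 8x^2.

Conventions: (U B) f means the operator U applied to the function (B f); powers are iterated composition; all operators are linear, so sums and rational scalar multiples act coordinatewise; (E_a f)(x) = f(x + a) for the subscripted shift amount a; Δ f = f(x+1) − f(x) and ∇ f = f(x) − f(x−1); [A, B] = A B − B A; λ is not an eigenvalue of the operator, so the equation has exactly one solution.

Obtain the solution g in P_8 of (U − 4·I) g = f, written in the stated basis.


write g with unknown coordinates in the stated basis and equate coefficients in (U − 4·I) g = f
solving from the highest basis element down gives g = -(1/2)x^5 - (1/6)x^4 - 2x^2
check: U g = 0
so U g − 4·g = 2x^5 + (2/3)x^4 + 8x^2 = f ✓

the image equals g(x) = -(1/2)x^5 - (1/6)x^4 - 2x^2


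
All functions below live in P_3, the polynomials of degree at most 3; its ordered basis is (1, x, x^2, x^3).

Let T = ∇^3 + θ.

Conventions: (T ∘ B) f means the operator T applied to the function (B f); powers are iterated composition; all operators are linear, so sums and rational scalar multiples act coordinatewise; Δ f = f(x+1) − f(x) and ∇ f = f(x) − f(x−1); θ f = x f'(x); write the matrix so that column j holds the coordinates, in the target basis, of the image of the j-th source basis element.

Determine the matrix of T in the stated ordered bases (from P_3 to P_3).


the matrix is [[0, 0, 0, 6]; [0, 1, 0, 0]; [0, 0, 2, 0]; [0, 0, 0, 3]] (rows listed top to bottom)

image of 1: 0
image of x: x
image of x^2: 2x^2
image of x^3: 3x^3 + 6
each image's coordinates form column j of the matrix


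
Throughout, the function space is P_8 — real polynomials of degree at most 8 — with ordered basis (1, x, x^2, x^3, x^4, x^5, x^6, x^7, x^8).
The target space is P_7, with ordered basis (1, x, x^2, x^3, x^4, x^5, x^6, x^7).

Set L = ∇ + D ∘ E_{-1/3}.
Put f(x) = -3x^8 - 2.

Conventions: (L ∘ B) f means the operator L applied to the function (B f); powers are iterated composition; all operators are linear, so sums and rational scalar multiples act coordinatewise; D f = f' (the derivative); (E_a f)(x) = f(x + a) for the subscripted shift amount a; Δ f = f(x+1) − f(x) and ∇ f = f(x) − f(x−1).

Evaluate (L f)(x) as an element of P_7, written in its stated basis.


the image equals g(x) = -48x^7 + 140x^6 - 224x^5 + (2170/9)x^4 - (4816/27)x^3 + (2324/27)x^2 - (5888/243)x + 2195/729

∇ f = -24x^7 + 84x^6 - 168x^5 + 210x^4 - 168x^3 + 84x^2 - 24x + 3
E_{-1/3} f = -3x^8 + 8x^7 - (28/3)x^6 + (56/9)x^5 - (70/27)x^4 + (56/81)x^3 - (28/243)x^2 + (8/729)x - 4375/2187
D E_{-1/3} f = -24x^7 + 56x^6 - 56x^5 + (280/9)x^4 - (280/27)x^3 + (56/27)x^2 - (56/243)x + 8/729
(∇ + D ∘ E_{-1/3}) f = -48x^7 + 140x^6 - 224x^5 + (2170/9)x^4 - (4816/27)x^3 + (2324/27)x^2 - (5888/243)x + 2195/729


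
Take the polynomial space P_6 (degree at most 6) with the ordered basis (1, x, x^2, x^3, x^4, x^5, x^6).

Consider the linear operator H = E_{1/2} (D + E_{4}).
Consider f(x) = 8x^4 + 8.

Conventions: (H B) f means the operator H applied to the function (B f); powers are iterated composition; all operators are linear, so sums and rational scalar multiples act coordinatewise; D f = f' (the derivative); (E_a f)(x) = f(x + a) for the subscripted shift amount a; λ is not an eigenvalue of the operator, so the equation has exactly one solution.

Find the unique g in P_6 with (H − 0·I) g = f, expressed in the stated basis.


write g with unknown coordinates in the stated basis and equate coefficients in (H − 0·I) g = f
solving from the highest basis element down gives g = 8x^4 - 176x^3 + 1884x^2 - 12444x + 82601/2
check: H g = 8x^4 + 8
so H g − 0·g = 8x^4 + 8 = f ✓

the result is g(x) = 8x^4 - 176x^3 + 1884x^2 - 12444x + 82601/2


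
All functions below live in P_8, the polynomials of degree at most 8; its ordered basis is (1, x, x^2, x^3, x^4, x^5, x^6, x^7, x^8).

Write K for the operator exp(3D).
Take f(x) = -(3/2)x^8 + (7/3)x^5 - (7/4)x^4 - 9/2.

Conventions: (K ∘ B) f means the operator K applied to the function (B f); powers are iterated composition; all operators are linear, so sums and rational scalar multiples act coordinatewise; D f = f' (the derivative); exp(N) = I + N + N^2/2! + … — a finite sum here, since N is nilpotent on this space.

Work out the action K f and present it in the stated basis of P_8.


the result is g(x) = -(3/2)x^8 - 36x^7 - 378x^6 - (6797/3)x^5 - (33887/4)x^4 - 20223x^3 - (60165/2)x^2 - 25488x - 37683/4

order-1 term: -36x^7 + 35x^4 - 21x^3
order-2 term: -378x^6 + 210x^3 - (189/2)x^2
order-3 term: -2268x^5 + 630x^2 - 189x
order-4 term: -8505x^4 + 945x - 567/4
order-5 term: -20412x^3 + 567
order-6 term: -30618x^2
order-7 term: -26244x
order-8 term: -19683/2
the series for exp(3D) f terminates at order 8
exp(3D) f = -(3/2)x^8 - 36x^7 - 378x^6 - (6797/3)x^5 - (33887/4)x^4 - 20223x^3 - (60165/2)x^2 - 25488x - 37683/4


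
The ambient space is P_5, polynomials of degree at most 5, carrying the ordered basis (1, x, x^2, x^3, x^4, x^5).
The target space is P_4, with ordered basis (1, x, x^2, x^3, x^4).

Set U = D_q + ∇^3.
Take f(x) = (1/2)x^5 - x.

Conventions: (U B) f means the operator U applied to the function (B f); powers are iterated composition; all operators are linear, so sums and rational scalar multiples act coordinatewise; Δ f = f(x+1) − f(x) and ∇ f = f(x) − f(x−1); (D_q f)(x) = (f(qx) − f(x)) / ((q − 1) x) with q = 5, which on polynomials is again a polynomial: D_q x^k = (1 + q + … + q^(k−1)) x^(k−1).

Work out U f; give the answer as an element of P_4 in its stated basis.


D_q f = (781/2)x^4 - 1
∇ f = (5/2)x^4 - 5x^3 + 5x^2 - (5/2)x - 1/2
∇ ∇ f = 10x^3 - 30x^2 + 35x - 15
∇ ∇ ∇ f = 30x^2 - 90x + 75
(D_q + ∇^3) f = (781/2)x^4 + 30x^2 - 90x + 74

the image equals g(x) = (781/2)x^4 + 30x^2 - 90x + 74


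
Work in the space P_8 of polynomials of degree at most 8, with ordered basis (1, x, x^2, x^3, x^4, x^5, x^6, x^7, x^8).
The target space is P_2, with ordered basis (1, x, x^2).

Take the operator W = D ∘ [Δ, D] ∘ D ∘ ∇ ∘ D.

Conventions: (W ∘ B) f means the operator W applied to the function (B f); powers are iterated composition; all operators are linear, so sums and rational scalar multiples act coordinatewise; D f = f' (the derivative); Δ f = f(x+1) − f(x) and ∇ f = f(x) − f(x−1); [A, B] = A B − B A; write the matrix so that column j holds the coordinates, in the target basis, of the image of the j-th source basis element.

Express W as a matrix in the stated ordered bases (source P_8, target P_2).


the matrix is [[0, 0, 0, 0, 0, 0, 0, 0, 0]; [0, 0, 0, 0, 0, 0, 0, 0, 0]; [0, 0, 0, 0, 0, 0, 0, 0, 0]] (rows listed top to bottom)

image of 1: 0
image of x: 0
image of x^2: 0
image of x^3: 0
image of x^4: 0
image of x^5: 0
image of x^6: 0
image of x^7: 0
image of x^8: 0
each image's coordinates form column j of the matrix


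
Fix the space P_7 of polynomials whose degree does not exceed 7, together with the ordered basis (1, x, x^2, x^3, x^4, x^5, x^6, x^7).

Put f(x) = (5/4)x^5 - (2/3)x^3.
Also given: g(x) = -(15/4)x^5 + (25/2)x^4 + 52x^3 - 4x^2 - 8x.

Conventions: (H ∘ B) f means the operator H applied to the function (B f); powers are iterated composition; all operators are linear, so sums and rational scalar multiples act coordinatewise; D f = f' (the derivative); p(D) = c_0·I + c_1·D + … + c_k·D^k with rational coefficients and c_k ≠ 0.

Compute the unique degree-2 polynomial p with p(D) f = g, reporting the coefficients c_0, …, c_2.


D^0 f = (5/4)x^5 - (2/3)x^3
D^1 f = (25/4)x^4 - 2x^2
D^2 f = 25x^3 - 4x
matching coefficients of g against c_0 f + c_1 Df + … from the top degree down determines the c_i
solution: c_0 = -3, c_1 = 2, c_2 = 2

c_0 = -3, c_1 = 2, c_2 = 2


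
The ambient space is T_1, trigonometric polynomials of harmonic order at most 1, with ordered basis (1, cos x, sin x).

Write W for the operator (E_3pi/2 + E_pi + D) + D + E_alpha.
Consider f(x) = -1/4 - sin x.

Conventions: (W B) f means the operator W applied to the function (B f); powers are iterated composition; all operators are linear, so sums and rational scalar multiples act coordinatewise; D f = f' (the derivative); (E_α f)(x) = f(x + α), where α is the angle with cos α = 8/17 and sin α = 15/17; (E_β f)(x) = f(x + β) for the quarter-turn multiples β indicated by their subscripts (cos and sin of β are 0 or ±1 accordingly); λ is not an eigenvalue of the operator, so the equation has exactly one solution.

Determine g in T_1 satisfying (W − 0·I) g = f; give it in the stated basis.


write g with unknown coordinates in the stated basis and equate coefficients in (W − 0·I) g = f
solving from the highest basis element down gives g = -1/12 + (32/65)cos x + (9/65)sin x
check: W g = -1/4 - sin x
so W g − 0·g = -1/4 - sin x = f ✓

g(x) = -1/12 + (32/65)cos x + (9/65)sin x


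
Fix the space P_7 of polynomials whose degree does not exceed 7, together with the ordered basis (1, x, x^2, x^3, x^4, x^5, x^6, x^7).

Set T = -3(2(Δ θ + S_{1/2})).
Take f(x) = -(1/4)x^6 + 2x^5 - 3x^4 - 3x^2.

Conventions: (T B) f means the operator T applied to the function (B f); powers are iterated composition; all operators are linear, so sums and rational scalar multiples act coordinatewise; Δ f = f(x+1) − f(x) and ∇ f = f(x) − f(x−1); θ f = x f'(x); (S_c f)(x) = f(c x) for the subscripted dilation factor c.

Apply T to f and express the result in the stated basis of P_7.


the result is g(x) = (3/128)x^6 + (429/8)x^5 - (1311/8)x^4 - 132x^3 - (57/2)x^2 + 114x + 57

θ f = -(3/2)x^6 + 10x^5 - 12x^4 - 6x^2
Δ θ f = -9x^5 + (55/2)x^4 + 22x^3 + (11/2)x^2 - 19x - 19/2
S_{1/2} f = -(1/256)x^6 + (1/16)x^5 - (3/16)x^4 - (3/4)x^2
(Δ θ + S_{1/2}) f = -(1/256)x^6 - (143/16)x^5 + (437/16)x^4 + 22x^3 + (19/4)x^2 - 19x - 19/2
(2(Δ θ + S_{1/2})) f = -(1/128)x^6 - (143/8)x^5 + (437/8)x^4 + 44x^3 + (19/2)x^2 - 38x - 19
(-3(2(Δ θ + S_{1/2}))) f = (3/128)x^6 + (429/8)x^5 - (1311/8)x^4 - 132x^3 - (57/2)x^2 + 114x + 57


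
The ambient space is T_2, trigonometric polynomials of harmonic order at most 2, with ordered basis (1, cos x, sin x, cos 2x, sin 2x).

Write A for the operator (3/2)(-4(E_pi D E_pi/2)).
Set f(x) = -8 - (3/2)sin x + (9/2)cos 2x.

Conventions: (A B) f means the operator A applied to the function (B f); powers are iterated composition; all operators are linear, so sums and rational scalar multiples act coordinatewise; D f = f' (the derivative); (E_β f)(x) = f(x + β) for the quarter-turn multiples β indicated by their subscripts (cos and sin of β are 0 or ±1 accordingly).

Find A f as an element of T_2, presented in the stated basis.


g(x) = 9sin x - 54sin 2x

E_pi/2 f = -8 - (3/2)cos x - (9/2)cos 2x
D E_pi/2 f = (3/2)sin x + 9sin 2x
E_pi D E_pi/2 f = -(3/2)sin x + 9sin 2x
(-4(E_pi D E_pi/2)) f = 6sin x - 36sin 2x
((3/2)(-4(E_pi D E_pi/2))) f = 9sin x - 54sin 2x


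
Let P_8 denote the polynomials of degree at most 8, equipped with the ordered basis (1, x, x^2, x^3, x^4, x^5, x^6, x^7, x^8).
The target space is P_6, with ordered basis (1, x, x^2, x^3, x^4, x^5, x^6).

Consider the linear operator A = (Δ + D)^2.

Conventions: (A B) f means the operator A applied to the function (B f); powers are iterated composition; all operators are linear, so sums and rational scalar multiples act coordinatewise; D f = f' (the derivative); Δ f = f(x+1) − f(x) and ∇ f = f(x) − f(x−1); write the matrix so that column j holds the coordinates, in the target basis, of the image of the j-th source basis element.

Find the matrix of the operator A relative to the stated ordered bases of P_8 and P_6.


the matrix is [[0, 0, 8, 12, 22, 40, 74, 140, 270]; [0, 0, 0, 24, 48, 110, 240, 518, 1120]; [0, 0, 0, 0, 48, 120, 330, 840, 2072]; [0, 0, 0, 0, 0, 80, 240, 770, 2240]; [0, 0, 0, 0, 0, 0, 120, 420, 1540]; [0, 0, 0, 0, 0, 0, 0, 168, 672]; [0, 0, 0, 0, 0, 0, 0, 0, 224]] (rows listed top to bottom)

image of 1: 0
image of x: 0
image of x^2: 8
image of x^3: 24x + 12
image of x^4: 48x^2 + 48x + 22
image of x^5: 80x^3 + 120x^2 + 110x + 40
image of x^6: 120x^4 + 240x^3 + 330x^2 + 240x + 74
image of x^7: 168x^5 + 420x^4 + 770x^3 + 840x^2 + 518x + 140
image of x^8: 224x^6 + 672x^5 + 1540x^4 + 2240x^3 + 2072x^2 + 1120x + 270
each image's coordinates form column j of the matrix


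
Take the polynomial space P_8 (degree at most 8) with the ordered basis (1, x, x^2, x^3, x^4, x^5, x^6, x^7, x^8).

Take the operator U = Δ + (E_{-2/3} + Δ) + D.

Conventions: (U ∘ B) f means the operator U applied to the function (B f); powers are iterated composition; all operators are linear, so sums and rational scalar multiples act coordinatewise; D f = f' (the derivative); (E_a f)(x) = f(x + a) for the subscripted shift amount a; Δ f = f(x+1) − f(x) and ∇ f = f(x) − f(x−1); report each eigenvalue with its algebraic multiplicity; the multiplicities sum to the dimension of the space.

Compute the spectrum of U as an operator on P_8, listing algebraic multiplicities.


image of 1: 1
image of x: x + 7/3
image of x^2: x^2 + (14/3)x + 22/9
image of x^3: x^3 + 7x^2 + (22/3)x + 46/27
image of x^4: x^4 + (28/3)x^3 + (44/3)x^2 + (184/27)x + 178/81
image of x^5: x^5 + (35/3)x^4 + (220/9)x^3 + (460/27)x^2 + (890/81)x + 454/243
image of x^6: x^6 + 14x^5 + (110/3)x^4 + (920/27)x^3 + (890/27)x^2 + (908/81)x + 1522/729
image of x^7: x^7 + (49/3)x^6 + (154/3)x^5 + (1610/27)x^4 + (6230/81)x^3 + (3178/81)x^2 + (10654/729)x + 4246/2187
image of x^8: x^8 + (56/3)x^7 + (616/9)x^6 + (2576/27)x^5 + (12460/81)x^4 + (25424/243)x^3 + (42616/729)x^2 + (33968/2187)x + 13378/6561
the matrix is upper triangular; its diagonal is (1, 1, 1, 1, 1, 1, 1, 1, 1)
for a triangular matrix the eigenvalues are the diagonal entries, with algebraic multiplicity their repetition count

λ = 1 (multiplicity 9)


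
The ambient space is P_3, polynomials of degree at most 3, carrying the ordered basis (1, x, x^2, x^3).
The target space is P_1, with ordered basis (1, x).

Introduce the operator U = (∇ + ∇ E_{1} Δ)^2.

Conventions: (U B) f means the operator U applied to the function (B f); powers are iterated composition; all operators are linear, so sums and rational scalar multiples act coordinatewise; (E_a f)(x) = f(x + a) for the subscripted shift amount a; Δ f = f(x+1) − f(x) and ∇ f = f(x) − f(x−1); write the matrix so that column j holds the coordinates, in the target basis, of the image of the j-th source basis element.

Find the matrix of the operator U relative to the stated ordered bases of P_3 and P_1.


the matrix is [[0, 0, 2, 6]; [0, 0, 0, 6]] (rows listed top to bottom)

image of 1: 0
image of x: 0
image of x^2: 2
image of x^3: 6x + 6
each image's coordinates form column j of the matrix


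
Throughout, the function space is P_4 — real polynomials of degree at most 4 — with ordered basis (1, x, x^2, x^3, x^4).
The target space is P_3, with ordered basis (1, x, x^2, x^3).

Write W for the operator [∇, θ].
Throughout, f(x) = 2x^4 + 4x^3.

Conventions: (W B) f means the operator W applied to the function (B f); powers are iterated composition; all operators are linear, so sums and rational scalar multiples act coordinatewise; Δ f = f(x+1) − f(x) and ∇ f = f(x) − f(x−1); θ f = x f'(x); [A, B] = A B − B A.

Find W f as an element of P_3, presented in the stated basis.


the result is g(x) = 8x^3 - 12x^2 + 4

θ f = 8x^4 + 12x^3
∇ θ f = 32x^3 - 12x^2 - 4x + 4
∇ f = 8x^3 - 4x + 2
θ ∇ f = 24x^3 - 4x
[∇, θ] f = 8x^3 - 12x^2 + 4


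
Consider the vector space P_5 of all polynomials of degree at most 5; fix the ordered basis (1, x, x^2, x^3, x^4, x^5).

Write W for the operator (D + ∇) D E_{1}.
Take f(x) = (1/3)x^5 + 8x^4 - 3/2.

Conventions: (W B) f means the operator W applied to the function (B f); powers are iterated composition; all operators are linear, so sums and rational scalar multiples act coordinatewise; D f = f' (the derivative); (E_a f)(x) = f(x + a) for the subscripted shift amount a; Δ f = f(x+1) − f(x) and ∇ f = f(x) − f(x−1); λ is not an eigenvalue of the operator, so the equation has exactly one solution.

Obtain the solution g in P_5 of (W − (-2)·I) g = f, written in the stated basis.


write g with unknown coordinates in the stated basis and equate coefficients in (W − (-2)·I) g = f
solving from the highest basis element down gives g = (1/6)x^5 + 4x^4 - (10/3)x^3 - (111/2)x^2 - (176/3)x + 547/6
check: W g = (20/3)x^3 + 111x^2 + (352/3)x - 1103/6
so W g − (-2)·g = (1/3)x^5 + 8x^4 - 3/2 = f ✓

the result is g(x) = (1/6)x^5 + 4x^4 - (10/3)x^3 - (111/2)x^2 - (176/3)x + 547/6


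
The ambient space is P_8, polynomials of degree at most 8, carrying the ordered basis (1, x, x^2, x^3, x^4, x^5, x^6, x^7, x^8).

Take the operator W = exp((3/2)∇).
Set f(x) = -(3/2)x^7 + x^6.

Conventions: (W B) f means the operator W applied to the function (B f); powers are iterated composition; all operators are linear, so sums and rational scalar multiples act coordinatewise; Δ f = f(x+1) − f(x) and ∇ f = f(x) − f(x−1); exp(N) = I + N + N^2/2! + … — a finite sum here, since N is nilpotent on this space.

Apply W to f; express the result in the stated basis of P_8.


order-1 term: -(63/4)x^6 + (225/4)x^5 - (405/4)x^4 + (435/4)x^3 - (279/4)x^2 + (99/4)x - 15/4
order-2 term: -(567/8)x^5 + (3105/8)x^4 - (7695/8)x^3 + (10395/8)x^2 - (7479/8)x + 2259/8
order-3 term: -(2835/16)x^4 + (9045/8)x^3 - (47385/16)x^2 + (29565/8)x - 29241/16
order-4 term: -(8505/32)x^3 + (13365/8)x^2 - (120285/32)x + 23895/8
order-5 term: -(15309/64)x^2 + (79461/64)x - 54675/32
order-6 term: -(15309/128)x + 47385/128
order-7 term: -6561/256
the series for exp((3/2)∇) f terminates at order 7
exp((3/2)∇) f = -(3/2)x^7 - (59/4)x^6 - (117/8)x^5 + (1755/16)x^4 + (375/32)x^3 - (19233/64)x^2 + (19017/128)x + 18921/256

g(x) = -(3/2)x^7 - (59/4)x^6 - (117/8)x^5 + (1755/16)x^4 + (375/32)x^3 - (19233/64)x^2 + (19017/128)x + 18921/256


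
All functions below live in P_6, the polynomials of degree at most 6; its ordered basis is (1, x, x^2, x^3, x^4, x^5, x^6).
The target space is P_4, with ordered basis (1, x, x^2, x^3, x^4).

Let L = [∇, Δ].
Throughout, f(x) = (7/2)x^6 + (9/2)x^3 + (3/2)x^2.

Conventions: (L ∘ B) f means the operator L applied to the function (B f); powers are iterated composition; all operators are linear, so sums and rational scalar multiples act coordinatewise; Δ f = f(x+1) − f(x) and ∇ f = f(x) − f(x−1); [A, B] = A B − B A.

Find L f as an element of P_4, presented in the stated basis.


the result is g(x) = 0

Δ f = 21x^5 + (105/2)x^4 + 70x^3 + 66x^2 + (75/2)x + 19/2
∇ Δ f = 105x^4 + 105x^2 + 27x + 10
∇ f = 21x^5 - (105/2)x^4 + 70x^3 - 39x^2 + (21/2)x - 1/2
Δ ∇ f = 105x^4 + 105x^2 + 27x + 10
[∇, Δ] f = 0


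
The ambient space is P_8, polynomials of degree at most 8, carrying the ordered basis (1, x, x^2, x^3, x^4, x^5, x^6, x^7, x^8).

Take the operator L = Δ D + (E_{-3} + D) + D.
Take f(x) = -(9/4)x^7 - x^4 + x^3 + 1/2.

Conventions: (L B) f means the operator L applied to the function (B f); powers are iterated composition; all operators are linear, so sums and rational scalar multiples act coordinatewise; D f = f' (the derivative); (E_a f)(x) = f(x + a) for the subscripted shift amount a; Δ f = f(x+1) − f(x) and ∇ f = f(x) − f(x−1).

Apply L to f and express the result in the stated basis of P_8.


D f = -(63/4)x^6 - 4x^3 + 3x^2
Δ D f = -(189/2)x^5 - (945/4)x^4 - 315x^3 - (993/4)x^2 - (201/2)x - 67/4
E_{-3} f = -(9/4)x^7 + (189/4)x^6 - (1701/4)x^5 + (8501/4)x^4 - (25463/4)x^3 + (45675/4)x^2 - (45387/4)x + 19253/4
D f = -(63/4)x^6 - 4x^3 + 3x^2
(E_{-3} + D) f = -(9/4)x^7 + (63/2)x^6 - (1701/4)x^5 + (8501/4)x^4 - (25479/4)x^3 + (45687/4)x^2 - (45387/4)x + 19253/4
D f = -(63/4)x^6 - 4x^3 + 3x^2
(Δ D + (E_{-3} + D) + D) f = -(9/4)x^7 + (63/4)x^6 - (2079/4)x^5 + 1889x^4 - (26755/4)x^3 + (22353/2)x^2 - (45789/4)x + 9593/2

g(x) = -(9/4)x^7 + (63/4)x^6 - (2079/4)x^5 + 1889x^4 - (26755/4)x^3 + (22353/2)x^2 - (45789/4)x + 9593/2
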